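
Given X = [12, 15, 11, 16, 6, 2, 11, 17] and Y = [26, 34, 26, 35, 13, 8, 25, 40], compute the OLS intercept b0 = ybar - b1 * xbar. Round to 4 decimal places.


The slope is b1 = 2.1158.
Sample means are xbar = 11.2500 and ybar = 25.8750.
Intercept: b0 = 25.8750 - (2.1158)(11.2500) = 2.0722.

2.0722


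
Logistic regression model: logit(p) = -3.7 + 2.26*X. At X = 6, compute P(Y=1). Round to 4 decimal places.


Linear predictor: z = -3.7 + 2.26 * 6 = 9.8600.
P = 1/(1 + exp(-9.8600)) = 1/(1 + 0.0001) = 0.9999.

0.9999


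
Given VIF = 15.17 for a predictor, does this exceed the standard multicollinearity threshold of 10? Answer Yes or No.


The threshold is 10.
VIF = 15.17 is >= 10.
Multicollinearity indication: Yes.

Yes


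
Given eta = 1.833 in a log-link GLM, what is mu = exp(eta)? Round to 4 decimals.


Apply the inverse link:
mu = e^1.833 = 6.2526.

6.2526


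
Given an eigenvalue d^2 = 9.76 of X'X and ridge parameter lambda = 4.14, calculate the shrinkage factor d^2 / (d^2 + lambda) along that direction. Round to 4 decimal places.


d^2 + lambda = 9.76 + 4.14 = 13.9000.
Shrinkage factor = 9.76/13.9000 = 0.7022.

0.7022


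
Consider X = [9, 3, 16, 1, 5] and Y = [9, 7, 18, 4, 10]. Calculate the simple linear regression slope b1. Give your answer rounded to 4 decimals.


Calculate xbar = 6.8000, ybar = 9.6000.
S_xx = 140.8000, S_xy = 117.6000.
Using b1 = S_xy / S_xx = 117.6000 / 140.8000, we get b1 = 0.8352.

0.8352


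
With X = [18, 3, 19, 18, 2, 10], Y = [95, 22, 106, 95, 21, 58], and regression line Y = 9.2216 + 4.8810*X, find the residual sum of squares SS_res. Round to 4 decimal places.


Compute predicted values, then residuals = yi - yhat_i.
Residuals: [-2.0796, -1.8646, 4.0394, -2.0796, 2.0164, -0.0316].
SSres = sum(residual^2) = 32.5098.

32.5098


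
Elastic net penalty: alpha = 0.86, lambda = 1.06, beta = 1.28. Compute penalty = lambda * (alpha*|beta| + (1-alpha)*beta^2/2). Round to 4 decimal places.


L1 component = 0.86 * |1.28| = 1.1008.
L2 component = 0.14 * 1.28^2 / 2 = 0.1147.
Penalty = 1.06 * (1.1008 + 0.1147) = 1.06 * 1.2155 = 1.2884.

1.2884


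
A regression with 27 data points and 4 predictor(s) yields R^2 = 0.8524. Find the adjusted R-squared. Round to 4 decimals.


Using the formula:
(1 - 0.8524) = 0.1476.
Multiply by 26/22: 0.1476 * 26 = 3.8376, then 3.8376 / 22 = 0.1744.
Adj R^2 = 1 - 0.1744 = 0.8256.

0.8256


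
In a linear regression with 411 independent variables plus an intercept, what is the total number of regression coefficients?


Each predictor gets one coefficient, plus one intercept.
Total parameters = 411 + 1 = 412.

412


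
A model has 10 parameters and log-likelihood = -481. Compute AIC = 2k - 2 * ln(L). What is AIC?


Compute:
2k = 2*10 = 20.
-2*loglik = -2*(-481) = 962.
AIC = 20 + 962 = 982.

982


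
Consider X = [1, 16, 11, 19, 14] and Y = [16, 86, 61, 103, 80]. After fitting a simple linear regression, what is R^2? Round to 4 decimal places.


After computing the OLS fit (b0=10.4507, b1=4.8155):
SSres = 14.3061, SStot = 4438.8000.
R^2 = 1 - 14.3061/4438.8000 = 0.9968.

0.9968


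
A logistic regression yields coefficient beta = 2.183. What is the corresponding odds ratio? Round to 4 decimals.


Odds ratio = exp(beta) = exp(2.183).
= 8.8729.

8.8729


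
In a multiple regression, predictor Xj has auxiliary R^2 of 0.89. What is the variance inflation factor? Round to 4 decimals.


Denominator: 1 - 0.89 = 0.11.
VIF = 1 / 0.11 = 9.0909.

9.0909


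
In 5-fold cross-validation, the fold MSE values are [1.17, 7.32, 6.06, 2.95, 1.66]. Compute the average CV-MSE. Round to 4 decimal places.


Total MSE across folds = 19.1600.
CV-MSE = 19.1600/5 = 3.8320.

3.8320


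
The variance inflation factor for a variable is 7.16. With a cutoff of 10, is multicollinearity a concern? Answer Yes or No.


The threshold is 10.
VIF = 7.16 is < 10.
Multicollinearity indication: No.

No


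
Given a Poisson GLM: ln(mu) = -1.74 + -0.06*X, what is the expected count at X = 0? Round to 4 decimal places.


eta = -1.74 + -0.06 * 0 = -1.7400.
mu = exp(-1.7400) = 0.1755.

0.1755


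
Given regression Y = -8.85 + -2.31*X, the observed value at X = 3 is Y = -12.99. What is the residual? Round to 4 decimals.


Predicted = -8.85 + -2.31 * 3 = -15.7800.
Residual = -12.99 - -15.7800 = 2.7900.

2.7900


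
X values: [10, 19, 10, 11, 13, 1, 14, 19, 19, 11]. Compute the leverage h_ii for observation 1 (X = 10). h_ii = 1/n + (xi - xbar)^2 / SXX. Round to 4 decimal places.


Compute xbar = 12.7000 with n = 10 observations.
SXX = 278.1000.
Leverage = 1/10 + (10 - 12.7000)^2/278.1000 = 0.1262.

0.1262


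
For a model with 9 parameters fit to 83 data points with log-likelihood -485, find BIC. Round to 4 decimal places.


k * ln(n) = 9 * ln(83) = 9 * 4.418841 = 39.769569.
-2 * loglik = -2 * (-485) = 970.
BIC = 39.769569 + 970 = 1009.769569, which rounds to 1009.7696.

1009.7696


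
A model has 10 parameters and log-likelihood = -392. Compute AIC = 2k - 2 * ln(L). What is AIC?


Compute:
2k = 2*10 = 20.
-2*loglik = -2*(-392) = 784.
AIC = 20 + 784 = 804.

804


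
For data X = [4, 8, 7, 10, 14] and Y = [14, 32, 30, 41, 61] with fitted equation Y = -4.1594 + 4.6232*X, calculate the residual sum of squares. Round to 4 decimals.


For each point, residual = actual - predicted.
Residuals: [-0.3334, -0.8262, 1.7970, -1.0726, 0.4346].
Sum of squared residuals = 5.3623.

5.3623


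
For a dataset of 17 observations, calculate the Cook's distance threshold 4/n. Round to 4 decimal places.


The threshold is 4/n.
4/17 = 0.2353.

0.2353


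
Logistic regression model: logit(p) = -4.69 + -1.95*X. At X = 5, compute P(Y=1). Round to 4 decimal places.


z = -4.69 + -1.95 * 5 = -14.4400.
Sigmoid: P = 1 / (1 + exp(14.4400)) = 0.0000.

0.0000


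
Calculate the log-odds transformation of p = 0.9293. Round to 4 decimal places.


1 - p = 0.0707.
p/(1-p) = 13.1443.
logit = ln(13.1443) = 2.5760.

2.5760


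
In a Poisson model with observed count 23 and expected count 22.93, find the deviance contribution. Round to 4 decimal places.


Compute y*ln(y/mu) = 23*ln(23/22.93) = 23*0.003048 = 0.070104.
y - mu = 0.07.
D = 2*(0.070104 - (0.07)) = 0.000208, which rounds to 0.0002.

0.0002


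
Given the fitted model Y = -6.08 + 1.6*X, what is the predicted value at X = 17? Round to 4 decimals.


Plug X = 17 into Y = -6.08 + 1.6*X:
Y = -6.08 + 27.2000 = 21.1200.

21.1200


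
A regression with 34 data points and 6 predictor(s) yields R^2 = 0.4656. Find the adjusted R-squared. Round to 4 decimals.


Adjusted R^2 = 1 - (1 - R^2) * (n-1)/(n-p-1).
(1 - R^2) = 0.5344.
(n-1)/(n-p-1) = 33/27.
(1 - R^2) * (n-1) = 0.5344 * 33 = 17.6352.
Divide by (n-p-1): 17.6352 / 27 = 0.6532.
Adj R^2 = 1 - 0.6532 = 0.3468.

0.3468


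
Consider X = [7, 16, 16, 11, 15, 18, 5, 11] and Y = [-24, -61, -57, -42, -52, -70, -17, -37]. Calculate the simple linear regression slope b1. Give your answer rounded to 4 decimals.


First compute the means: xbar = 12.3750, ybar = -45.0000.
Then S_xx = sum((xi - xbar)^2) = 151.8750.
S_xy = sum((xi - xbar)(yi - ybar)) = -595.0000.
b1 = S_xy / S_xx = -595.0000 / 151.8750 = -3.9177.

-3.9177


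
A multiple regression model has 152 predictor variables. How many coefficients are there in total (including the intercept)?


Total coefficients = number of predictors + 1 (for the intercept).
= 152 + 1 = 153.

153


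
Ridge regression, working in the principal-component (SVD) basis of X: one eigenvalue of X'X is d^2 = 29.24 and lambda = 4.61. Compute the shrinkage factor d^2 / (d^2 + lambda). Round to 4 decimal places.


Denominator = d^2 + lambda = 29.24 + 4.61 = 33.8500.
Shrinkage = 29.24 / 33.8500 = 0.8638.

0.8638


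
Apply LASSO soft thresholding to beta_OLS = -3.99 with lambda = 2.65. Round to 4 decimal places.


Absolute value: |-3.99| = 3.99.
Compare to lambda = 2.65.
Since |beta| > lambda, coefficient = sign(beta)*(|beta| - lambda) = -1.3400.

-1.3400


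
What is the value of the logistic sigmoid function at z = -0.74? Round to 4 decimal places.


First, exp(0.7400) = 2.0959.
Then sigma(z) = 1/(1 + 2.0959) = 0.3230.

0.3230


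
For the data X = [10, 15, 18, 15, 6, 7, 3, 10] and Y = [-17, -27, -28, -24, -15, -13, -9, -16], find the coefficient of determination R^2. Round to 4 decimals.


Fit the OLS line: b0 = -4.9355, b1 = -1.3038.
SSres = 17.7124.
SStot = 333.8750.
R^2 = 1 - 17.7124/333.8750 = 0.9469.

0.9469


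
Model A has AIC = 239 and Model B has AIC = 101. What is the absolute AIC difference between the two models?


Absolute difference = |239 - 101| = 138.
The model with lower AIC (B) is preferred.

138


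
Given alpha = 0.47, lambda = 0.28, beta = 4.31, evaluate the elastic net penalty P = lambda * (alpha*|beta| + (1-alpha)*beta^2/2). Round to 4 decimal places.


Compute:
L1 = 0.47 * 4.31 = 2.0257.
L2 = 0.53 * 4.31^2 / 2 = 4.9227.
Penalty = 0.28 * (2.0257 + 4.9227) = 1.9455.

1.9455


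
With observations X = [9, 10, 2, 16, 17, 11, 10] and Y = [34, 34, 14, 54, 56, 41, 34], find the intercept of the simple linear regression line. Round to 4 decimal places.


First find the slope: b1 = 2.8508.
Means: xbar = 10.7143, ybar = 38.1429.
b0 = ybar - b1 * xbar = 38.1429 - 2.8508 * 10.7143 = 7.5988.

7.5988


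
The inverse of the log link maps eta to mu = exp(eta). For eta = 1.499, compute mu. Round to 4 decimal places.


The inverse log link gives:
mu = exp(1.499) = 4.4772.

4.4772


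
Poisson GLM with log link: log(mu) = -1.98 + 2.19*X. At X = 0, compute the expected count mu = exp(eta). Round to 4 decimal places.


Linear predictor: eta = -1.98 + (2.19)(0) = -1.9800.
Expected count: mu = exp(-1.9800) = 0.1381.

0.1381


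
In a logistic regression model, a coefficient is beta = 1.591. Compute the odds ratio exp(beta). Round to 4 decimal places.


exp(1.591) = 4.9087.
So the odds ratio is 4.9087.

4.9087


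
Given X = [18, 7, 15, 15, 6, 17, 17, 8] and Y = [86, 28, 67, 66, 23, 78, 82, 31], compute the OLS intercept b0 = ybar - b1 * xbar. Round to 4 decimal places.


First find the slope: b1 = 5.2016.
Means: xbar = 12.8750, ybar = 57.6250.
b0 = ybar - b1 * xbar = 57.6250 - 5.2016 * 12.8750 = -9.3452.

-9.3452


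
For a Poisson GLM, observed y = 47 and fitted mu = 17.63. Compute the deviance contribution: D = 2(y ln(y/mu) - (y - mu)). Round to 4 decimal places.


First: ln(47/17.63) = 0.980546.
Then: 47 * 0.980546 = 46.085662.
y - mu = 47 - 17.63 = 29.37.
D = 2(46.085662 - 29.37) = 33.431324, which rounds to 33.4313.

33.4313


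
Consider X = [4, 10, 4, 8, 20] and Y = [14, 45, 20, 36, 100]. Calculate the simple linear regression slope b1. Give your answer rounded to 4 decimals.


Calculate xbar = 9.2000, ybar = 43.0000.
S_xx = 172.8000, S_xy = 896.0000.
Using b1 = S_xy / S_xx = 896.0000 / 172.8000, we get b1 = 5.1852.

5.1852


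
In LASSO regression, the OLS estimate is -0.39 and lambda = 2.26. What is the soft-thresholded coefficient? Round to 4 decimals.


Check: |-0.39| = 0.39 vs lambda = 2.26.
Since |beta| <= lambda, the coefficient is set to 0.
Soft-thresholded coefficient = 0.0000.

0.0000


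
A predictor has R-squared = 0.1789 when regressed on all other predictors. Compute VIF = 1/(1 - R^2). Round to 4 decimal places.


VIF = 1 / (1 - 0.1789).
= 1 / 0.8211 = 1.2179.

1.2179


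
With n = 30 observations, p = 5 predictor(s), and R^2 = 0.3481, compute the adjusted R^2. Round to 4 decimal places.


Using the formula:
(1 - 0.3481) = 0.6519.
Multiply by 29/24: 0.6519 * 29 = 18.9051, then 18.9051 / 24 = 0.7877.
Adj R^2 = 1 - 0.7877 = 0.2123.

0.2123


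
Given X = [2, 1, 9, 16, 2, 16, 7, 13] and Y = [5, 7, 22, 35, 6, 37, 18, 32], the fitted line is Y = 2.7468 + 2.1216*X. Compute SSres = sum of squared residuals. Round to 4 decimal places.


For each point, residual = actual - predicted.
Residuals: [-1.9900, 2.1316, 0.1588, -1.6924, -0.9900, 0.3076, 0.4020, 1.6724].
Sum of squared residuals = 15.4265.

15.4265


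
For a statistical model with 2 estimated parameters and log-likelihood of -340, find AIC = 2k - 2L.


Compute:
2k = 2*2 = 4.
-2*loglik = -2*(-340) = 680.
AIC = 4 + 680 = 684.

684


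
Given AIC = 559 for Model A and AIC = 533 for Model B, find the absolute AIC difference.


|AIC_A - AIC_B| = |559 - 533| = 26.
Model B is preferred (lower AIC).

26


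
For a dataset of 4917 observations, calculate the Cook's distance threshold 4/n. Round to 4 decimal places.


The threshold is 4/n.
4/4917 = 0.0008.

0.0008


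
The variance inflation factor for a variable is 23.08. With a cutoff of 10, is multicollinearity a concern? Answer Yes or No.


Compare VIF = 23.08 to the threshold of 10.
23.08 >= 10, so the answer is Yes.

Yes


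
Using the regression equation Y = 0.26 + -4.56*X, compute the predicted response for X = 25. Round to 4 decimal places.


Plug X = 25 into Y = 0.26 + -4.56*X:
Y = 0.26 + -114.0000 = -113.7400.

-113.7400


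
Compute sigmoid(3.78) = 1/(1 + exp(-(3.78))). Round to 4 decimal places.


Compute exp(-3.7800) = 0.0228.
Sigmoid = 1 / (1 + 0.0228) = 1 / 1.0228 = 0.9777.

0.9777


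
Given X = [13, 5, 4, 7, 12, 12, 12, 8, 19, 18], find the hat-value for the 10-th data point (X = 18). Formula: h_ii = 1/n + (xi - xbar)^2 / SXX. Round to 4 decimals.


n = 10, xbar = 11.0000.
SXX = sum((xi - xbar)^2) = 230.0000.
h = 1/10 + (18 - 11.0000)^2 / 230.0000 = 0.3130.

0.3130


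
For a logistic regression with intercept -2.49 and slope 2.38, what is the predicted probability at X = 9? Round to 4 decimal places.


Compute z = -2.49 + (2.38)(9) = 18.9300.
exp(-z) = 0.0000.
P = 1/(1 + 0.0000) = 1.0000.

1.0000


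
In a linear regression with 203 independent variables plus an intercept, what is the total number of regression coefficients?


Each predictor gets one coefficient, plus one intercept.
Total parameters = 203 + 1 = 204.

204


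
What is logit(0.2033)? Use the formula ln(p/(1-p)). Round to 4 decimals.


The odds are p/(1-p) = 0.2033 / 0.7967 = 0.2552.
logit(p) = ln(0.2552) = -1.3658.

-1.3658


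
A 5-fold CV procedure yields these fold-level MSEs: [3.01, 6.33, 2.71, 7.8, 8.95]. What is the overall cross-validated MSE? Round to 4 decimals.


Add all fold MSEs: 28.8000.
Divide by k = 5: 28.8000/5 = 5.7600.

5.7600


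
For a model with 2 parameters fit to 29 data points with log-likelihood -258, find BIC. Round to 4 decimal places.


k * ln(n) = 2 * ln(29) = 2 * 3.367296 = 6.734592.
-2 * loglik = -2 * (-258) = 516.
BIC = 6.734592 + 516 = 522.734592, which rounds to 522.7346.

522.7346


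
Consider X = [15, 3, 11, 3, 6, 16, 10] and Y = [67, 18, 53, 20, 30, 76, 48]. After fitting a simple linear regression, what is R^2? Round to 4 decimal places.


Fit the OLS line: b0 = 5.7525, b1 = 4.2458.
SSres = 15.6756.
SStot = 3095.7143.
R^2 = 1 - 15.6756/3095.7143 = 0.9949.

0.9949


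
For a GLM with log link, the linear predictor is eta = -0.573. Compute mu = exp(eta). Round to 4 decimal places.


mu = exp(eta) = exp(-0.573).
= 0.5638.

0.5638


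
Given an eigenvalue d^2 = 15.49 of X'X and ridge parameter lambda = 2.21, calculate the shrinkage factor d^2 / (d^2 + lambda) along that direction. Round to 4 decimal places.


Compute the denominator: 15.49 + 2.21 = 17.7000.
Shrinkage factor = 15.49 / 17.7000 = 0.8751.

0.8751


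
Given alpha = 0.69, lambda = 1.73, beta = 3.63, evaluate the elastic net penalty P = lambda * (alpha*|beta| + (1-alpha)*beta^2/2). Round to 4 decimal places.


L1 component = 0.69 * |3.63| = 2.5047.
L2 component = 0.31 * 3.63^2 / 2 = 2.0424.
Penalty = 1.73 * (2.5047 + 2.0424) = 1.73 * 4.5471 = 7.8665.

7.8665


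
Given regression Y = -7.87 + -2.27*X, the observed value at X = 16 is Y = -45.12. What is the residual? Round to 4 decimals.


Predicted = -7.87 + -2.27 * 16 = -44.1900.
Residual = -45.12 - -44.1900 = -0.9300.

-0.9300


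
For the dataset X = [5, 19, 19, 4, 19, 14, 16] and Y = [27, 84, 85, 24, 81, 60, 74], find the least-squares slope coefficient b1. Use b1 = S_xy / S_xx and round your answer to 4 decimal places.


First compute the means: xbar = 13.7143, ybar = 62.1429.
Then S_xx = sum((xi - xbar)^2) = 259.4286.
S_xy = sum((xi - xbar)(yi - ybar)) = 1039.2857.
b1 = S_xy / S_xx = 1039.2857 / 259.4286 = 4.0061.

4.0061


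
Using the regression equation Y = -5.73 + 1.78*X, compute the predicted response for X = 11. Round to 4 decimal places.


Substitute X = 11 into the equation:
Y = -5.73 + 1.78 * 11 = -5.73 + 19.5800 = 13.8500.

13.8500


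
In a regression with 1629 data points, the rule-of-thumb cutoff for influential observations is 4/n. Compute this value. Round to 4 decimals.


The threshold is 4/n.
4/1629 = 0.0025.

0.0025


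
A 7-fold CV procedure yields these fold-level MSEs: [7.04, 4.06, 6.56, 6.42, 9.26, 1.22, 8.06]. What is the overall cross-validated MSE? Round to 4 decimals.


Total MSE across folds = 42.6200.
CV-MSE = 42.6200/7 = 6.0886.

6.0886


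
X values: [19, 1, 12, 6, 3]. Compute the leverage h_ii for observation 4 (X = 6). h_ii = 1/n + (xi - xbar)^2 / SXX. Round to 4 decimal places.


Mean of X: xbar = 8.2000.
SXX = 214.8000.
For X = 6: h = 1/5 + (6 - 8.2000)^2/214.8000 = 0.2225.

0.2225


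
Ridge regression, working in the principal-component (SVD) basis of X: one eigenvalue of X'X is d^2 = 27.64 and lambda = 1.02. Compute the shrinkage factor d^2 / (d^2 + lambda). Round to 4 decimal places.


d^2 + lambda = 27.64 + 1.02 = 28.6600.
Shrinkage factor = 27.64/28.6600 = 0.9644.

0.9644


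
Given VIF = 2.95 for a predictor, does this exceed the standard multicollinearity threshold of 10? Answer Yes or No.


Compare VIF = 2.95 to the threshold of 10.
2.95 < 10, so the answer is No.

No


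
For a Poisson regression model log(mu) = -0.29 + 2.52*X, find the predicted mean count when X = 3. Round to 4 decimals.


Compute eta = -0.29 + 2.52 * 3 = 7.2700.
Apply inverse link: mu = e^7.2700 = 1436.5505.

1436.5505


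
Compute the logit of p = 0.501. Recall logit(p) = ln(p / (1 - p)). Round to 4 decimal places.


Compute the odds: 0.501/0.499 = 1.0040.
Take the natural log: ln(1.0040) = 0.0040.

0.0040


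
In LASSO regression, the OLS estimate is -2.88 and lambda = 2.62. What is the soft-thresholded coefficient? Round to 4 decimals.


Absolute value: |-2.88| = 2.88.
Compare to lambda = 2.62.
Since |beta| > lambda, coefficient = sign(beta)*(|beta| - lambda) = -0.2600.

-0.2600


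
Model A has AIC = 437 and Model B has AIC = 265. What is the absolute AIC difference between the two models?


Absolute difference = |437 - 265| = 172.
The model with lower AIC (B) is preferred.

172


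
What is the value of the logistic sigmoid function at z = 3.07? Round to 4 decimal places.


Compute exp(-3.0700) = 0.0464.
Sigmoid = 1 / (1 + 0.0464) = 1 / 1.0464 = 0.9556.

0.9556


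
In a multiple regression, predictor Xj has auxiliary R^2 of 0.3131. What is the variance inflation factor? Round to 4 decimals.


VIF = 1 / (1 - 0.3131).
= 1 / 0.6869 = 1.4558.

1.4558


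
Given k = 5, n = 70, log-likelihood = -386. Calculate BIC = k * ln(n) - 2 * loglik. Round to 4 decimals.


k * ln(n) = 5 * ln(70) = 5 * 4.248495 = 21.242475.
-2 * loglik = -2 * (-386) = 772.
BIC = 21.242475 + 772 = 793.242475, which rounds to 793.2425.

793.2425


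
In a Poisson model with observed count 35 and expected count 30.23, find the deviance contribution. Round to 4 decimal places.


y/mu = 35/30.23 = 1.157790 (approx.), and ln(35/30.23) = 0.146513.
y * ln(y/mu) = 35 * 0.146513 = 5.127955.
y - mu = 4.77.
D = 2 * (5.127955 - 4.77) = 0.715910, which rounds to 0.7159.

0.7159


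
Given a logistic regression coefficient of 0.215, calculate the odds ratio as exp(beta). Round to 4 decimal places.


Odds ratio = exp(beta) = exp(0.215).
= 1.2399.

1.2399


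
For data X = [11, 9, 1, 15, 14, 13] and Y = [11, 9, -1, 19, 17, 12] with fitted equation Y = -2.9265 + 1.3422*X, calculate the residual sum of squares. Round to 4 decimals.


Compute predicted values, then residuals = yi - yhat_i.
Residuals: [-0.8377, -0.1533, 0.5843, 1.7935, 1.1357, -2.5221].
SSres = sum(residual^2) = 11.9341.

11.9341


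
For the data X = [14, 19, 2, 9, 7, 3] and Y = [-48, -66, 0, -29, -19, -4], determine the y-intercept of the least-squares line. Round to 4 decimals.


Compute b1 = -3.9159 from the OLS formula.
With xbar = 9.0000 and ybar = -27.6667, the intercept is:
b0 = -27.6667 - -3.9159 * 9.0000 = 7.5763.

7.5763


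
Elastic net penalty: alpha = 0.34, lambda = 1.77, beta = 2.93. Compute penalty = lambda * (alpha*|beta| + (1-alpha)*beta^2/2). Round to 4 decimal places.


alpha * |beta| = 0.34 * 2.93 = 0.9962.
(1-alpha) * beta^2/2 = 0.66 * 8.5849/2 = 2.8330.
Total = 1.77 * (0.9962 + 2.8330) = 6.7777.

6.7777


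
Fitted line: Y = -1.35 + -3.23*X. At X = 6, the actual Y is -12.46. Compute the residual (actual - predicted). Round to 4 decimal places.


Predicted = -1.35 + -3.23 * 6 = -20.7300.
Residual = -12.46 - -20.7300 = 8.2700.

8.2700


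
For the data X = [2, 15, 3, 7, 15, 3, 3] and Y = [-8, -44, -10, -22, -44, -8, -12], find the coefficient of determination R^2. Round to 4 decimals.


Fit the OLS line: b0 = -1.8492, b1 = -2.8137.
SSres = 8.7397.
SStot = 1598.8571.
R^2 = 1 - 8.7397/1598.8571 = 0.9945.

0.9945


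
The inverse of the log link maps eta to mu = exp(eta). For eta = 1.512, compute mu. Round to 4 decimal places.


mu = exp(eta) = exp(1.512).
= 4.5358.

4.5358


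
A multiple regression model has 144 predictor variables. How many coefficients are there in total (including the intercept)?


Including the intercept, the model has 144 predictor coefficients + 1 intercept.
Total = 145.

145


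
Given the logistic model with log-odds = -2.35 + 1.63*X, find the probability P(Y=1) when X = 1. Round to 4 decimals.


Linear predictor: z = -2.35 + 1.63 * 1 = -0.7200.
P = 1/(1 + exp(0.7200)) = 1/(1 + 2.0544) = 0.3274.

0.3274


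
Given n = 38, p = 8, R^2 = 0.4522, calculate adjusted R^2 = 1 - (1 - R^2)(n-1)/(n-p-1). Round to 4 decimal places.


Using the formula:
(1 - 0.4522) = 0.5478.
Multiply by 37/29: 0.5478 * 37 = 20.2686, then 20.2686 / 29 = 0.6989.
Adj R^2 = 1 - 0.6989 = 0.3011.

0.3011


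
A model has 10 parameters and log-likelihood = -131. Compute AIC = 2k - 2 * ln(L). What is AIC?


Compute:
2k = 2*10 = 20.
-2*loglik = -2*(-131) = 262.
AIC = 20 + 262 = 282.

282


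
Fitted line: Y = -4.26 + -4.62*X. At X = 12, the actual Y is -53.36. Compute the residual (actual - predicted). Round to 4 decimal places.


Predicted = -4.26 + -4.62 * 12 = -59.7000.
Residual = -53.36 - -59.7000 = 6.3400.

6.3400


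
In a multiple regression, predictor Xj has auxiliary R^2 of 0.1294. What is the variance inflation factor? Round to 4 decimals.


VIF = 1 / (1 - 0.1294).
= 1 / 0.8706 = 1.1486.

1.1486


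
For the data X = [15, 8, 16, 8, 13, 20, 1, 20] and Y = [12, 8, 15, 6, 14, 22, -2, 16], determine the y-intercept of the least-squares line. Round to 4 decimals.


The slope is b1 = 1.0633.
Sample means are xbar = 12.6250 and ybar = 11.3750.
Intercept: b0 = 11.3750 - (1.0633)(12.6250) = -2.0498.

-2.0498


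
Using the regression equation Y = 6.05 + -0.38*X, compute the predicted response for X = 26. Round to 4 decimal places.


Plug X = 26 into Y = 6.05 + -0.38*X:
Y = 6.05 + -9.8800 = -3.8300.

-3.8300


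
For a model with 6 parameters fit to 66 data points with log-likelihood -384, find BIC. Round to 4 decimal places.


ln(66) = 4.189655.
k * ln(n) = 6 * 4.189655 = 25.137930.
-2L = 768.
BIC = 25.137930 + 768 = 793.137930, which rounds to 793.1379.

793.1379


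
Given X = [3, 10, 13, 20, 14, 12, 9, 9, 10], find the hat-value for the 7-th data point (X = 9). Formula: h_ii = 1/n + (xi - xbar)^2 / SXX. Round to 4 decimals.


Compute xbar = 11.1111 with n = 9 observations.
SXX = 168.8889.
Leverage = 1/9 + (9 - 11.1111)^2/168.8889 = 0.1375.

0.1375


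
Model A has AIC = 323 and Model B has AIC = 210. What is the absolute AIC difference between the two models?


Absolute difference = |323 - 210| = 113.
The model with lower AIC (B) is preferred.

113


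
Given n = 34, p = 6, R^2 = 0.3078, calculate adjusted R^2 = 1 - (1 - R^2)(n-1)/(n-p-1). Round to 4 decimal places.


Using the formula:
(1 - 0.3078) = 0.6922.
Multiply by 33/27: 0.6922 * 33 = 22.8426, then 22.8426 / 27 = 0.8460.
Adj R^2 = 1 - 0.8460 = 0.1540.

0.1540


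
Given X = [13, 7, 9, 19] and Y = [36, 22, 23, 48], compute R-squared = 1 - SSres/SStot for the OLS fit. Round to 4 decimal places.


The fitted line is Y = 4.6786 + 2.2976*X.
SSres = 9.3095, SStot = 452.7500.
R^2 = 1 - SSres/SStot = 0.9794.

0.9794


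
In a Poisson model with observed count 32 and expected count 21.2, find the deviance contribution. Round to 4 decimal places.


First: ln(32/21.2) = 0.411735.
Then: 32 * 0.411735 = 13.175520.
y - mu = 32 - 21.2 = 10.8.
D = 2(13.175520 - 10.8) = 4.751040, which rounds to 4.7510.

4.7510


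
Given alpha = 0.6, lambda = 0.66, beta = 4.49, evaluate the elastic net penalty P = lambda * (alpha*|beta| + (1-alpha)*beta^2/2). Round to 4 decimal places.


L1 component = 0.6 * |4.49| = 2.6940.
L2 component = 0.4 * 4.49^2 / 2 = 4.0320.
Penalty = 0.66 * (2.6940 + 4.0320) = 0.66 * 6.7260 = 4.4392.

4.4392


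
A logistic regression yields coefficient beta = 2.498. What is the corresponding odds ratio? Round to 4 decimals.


Odds ratio = exp(beta) = exp(2.498).
= 12.1582.

12.1582


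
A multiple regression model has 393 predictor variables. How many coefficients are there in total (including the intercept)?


Including the intercept, the model has 393 predictor coefficients + 1 intercept.
Total = 394.

394


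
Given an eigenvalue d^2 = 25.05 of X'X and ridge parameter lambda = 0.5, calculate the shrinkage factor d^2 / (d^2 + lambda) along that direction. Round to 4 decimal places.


d^2 + lambda = 25.05 + 0.5 = 25.5500.
Shrinkage factor = 25.05/25.5500 = 0.9804.

0.9804


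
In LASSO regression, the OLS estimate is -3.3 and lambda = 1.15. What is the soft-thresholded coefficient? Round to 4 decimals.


|beta_OLS| = 3.3.
lambda = 1.15.
Since |beta| > lambda, coefficient = sign(beta)*(|beta| - lambda) = -2.1500.
Result = -2.1500.

-2.1500


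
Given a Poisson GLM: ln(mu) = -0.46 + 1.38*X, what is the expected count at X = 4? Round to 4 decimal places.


eta = -0.46 + 1.38 * 4 = 5.0600.
mu = exp(5.0600) = 157.5905.

157.5905


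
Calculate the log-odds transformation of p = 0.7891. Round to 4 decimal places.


The odds are p/(1-p) = 0.7891 / 0.2109 = 3.7416.
logit(p) = ln(3.7416) = 1.3195.

1.3195


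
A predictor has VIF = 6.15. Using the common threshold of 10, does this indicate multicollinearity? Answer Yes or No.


Check: VIF = 6.15 vs threshold = 10.
Since 6.15 < 10, the answer is No.

No


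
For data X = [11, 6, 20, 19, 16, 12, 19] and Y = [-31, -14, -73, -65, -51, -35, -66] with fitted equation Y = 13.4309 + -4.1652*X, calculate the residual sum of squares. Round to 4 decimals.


For each point, residual = actual - predicted.
Residuals: [1.3863, -2.4397, -3.1269, 0.7079, 2.2123, 1.5515, -0.2921].
Sum of squared residuals = 25.5393.

25.5393


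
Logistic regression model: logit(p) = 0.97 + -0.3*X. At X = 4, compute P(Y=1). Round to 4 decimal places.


Compute z = 0.97 + (-0.3)(4) = -0.2300.
exp(-z) = 1.2586.
P = 1/(1 + 1.2586) = 0.4428.

0.4428


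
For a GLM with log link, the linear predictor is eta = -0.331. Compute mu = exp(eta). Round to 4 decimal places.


The inverse log link gives:
mu = exp(-0.331) = 0.7182.

0.7182


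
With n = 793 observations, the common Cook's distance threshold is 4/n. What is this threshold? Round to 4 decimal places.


The threshold is 4/n.
4/793 = 0.0050.

0.0050


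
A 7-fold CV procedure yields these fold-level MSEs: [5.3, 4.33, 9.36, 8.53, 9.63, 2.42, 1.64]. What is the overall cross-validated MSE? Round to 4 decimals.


Sum of fold MSEs = 41.2100.
Average = 41.2100 / 7 = 5.8871.

5.8871


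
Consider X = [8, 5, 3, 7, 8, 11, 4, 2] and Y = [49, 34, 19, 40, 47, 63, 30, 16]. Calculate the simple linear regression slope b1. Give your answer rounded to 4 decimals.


Calculate xbar = 6.0000, ybar = 37.2500.
S_xx = 64.0000, S_xy = 332.0000.
Using b1 = S_xy / S_xx = 332.0000 / 64.0000, we get b1 = 5.1875.

5.1875


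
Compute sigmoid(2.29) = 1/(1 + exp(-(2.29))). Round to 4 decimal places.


exp(-2.2900) = 0.1013.
1 + exp(-z) = 1.1013.
sigmoid = 1/1.1013 = 0.9080.

0.9080


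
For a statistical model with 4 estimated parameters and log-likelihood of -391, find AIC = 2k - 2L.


Compute:
2k = 2*4 = 8.
-2*loglik = -2*(-391) = 782.
AIC = 8 + 782 = 790.

790


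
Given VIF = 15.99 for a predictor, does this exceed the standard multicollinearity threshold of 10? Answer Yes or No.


Compare VIF = 15.99 to the threshold of 10.
15.99 >= 10, so the answer is Yes.

Yes


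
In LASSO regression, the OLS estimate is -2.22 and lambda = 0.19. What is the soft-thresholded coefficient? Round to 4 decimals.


Absolute value: |-2.22| = 2.22.
Compare to lambda = 0.19.
Since |beta| > lambda, coefficient = sign(beta)*(|beta| - lambda) = -2.0300.

-2.0300


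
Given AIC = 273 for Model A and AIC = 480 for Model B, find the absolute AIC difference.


Absolute difference = |273 - 480| = 207.
The model with lower AIC (A) is preferred.

207


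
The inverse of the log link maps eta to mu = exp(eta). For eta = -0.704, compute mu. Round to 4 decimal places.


mu = exp(eta) = exp(-0.704).
= 0.4946.

0.4946


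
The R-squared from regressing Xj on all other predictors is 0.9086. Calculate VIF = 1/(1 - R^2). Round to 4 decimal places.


Denominator: 1 - 0.9086 = 0.0914.
VIF = 1 / 0.0914 = 10.9409.

10.9409


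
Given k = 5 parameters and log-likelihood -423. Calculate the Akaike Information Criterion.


AIC = 2*5 - 2*(-423).
= 10 + 846 = 856.

856


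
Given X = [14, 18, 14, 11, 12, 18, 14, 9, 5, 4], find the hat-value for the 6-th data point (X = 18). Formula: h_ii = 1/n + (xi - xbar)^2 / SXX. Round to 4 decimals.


Compute xbar = 11.9000 with n = 10 observations.
SXX = 206.9000.
Leverage = 1/10 + (18 - 11.9000)^2/206.9000 = 0.2798.

0.2798


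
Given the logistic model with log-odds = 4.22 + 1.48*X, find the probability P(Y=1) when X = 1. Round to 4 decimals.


Compute z = 4.22 + (1.48)(1) = 5.7000.
exp(-z) = 0.0033.
P = 1/(1 + 0.0033) = 0.9967.

0.9967


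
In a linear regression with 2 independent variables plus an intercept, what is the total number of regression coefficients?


Including the intercept, the model has 2 predictor coefficients + 1 intercept.
Total = 3.

3


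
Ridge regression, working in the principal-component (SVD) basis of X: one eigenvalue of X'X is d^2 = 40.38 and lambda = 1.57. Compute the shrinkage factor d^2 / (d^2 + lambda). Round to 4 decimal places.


d^2 + lambda = 40.38 + 1.57 = 41.9500.
Shrinkage factor = 40.38/41.9500 = 0.9626.

0.9626


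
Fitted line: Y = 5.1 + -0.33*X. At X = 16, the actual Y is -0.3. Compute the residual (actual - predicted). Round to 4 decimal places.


Compute yhat = 5.1 + (-0.33)(16) = -0.1800.
Residual = actual - predicted = -0.3 - -0.1800 = -0.1200.

-0.1200


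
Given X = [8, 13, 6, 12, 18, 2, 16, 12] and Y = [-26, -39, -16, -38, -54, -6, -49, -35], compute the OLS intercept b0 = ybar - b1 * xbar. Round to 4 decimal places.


First find the slope: b1 = -3.0526.
Means: xbar = 10.8750, ybar = -32.8750.
b0 = ybar - b1 * xbar = -32.8750 - -3.0526 * 10.8750 = 0.3220.

0.3220


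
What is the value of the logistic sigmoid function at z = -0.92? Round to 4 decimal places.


First, exp(0.9200) = 2.5093.
Then sigma(z) = 1/(1 + 2.5093) = 0.2850.

0.2850


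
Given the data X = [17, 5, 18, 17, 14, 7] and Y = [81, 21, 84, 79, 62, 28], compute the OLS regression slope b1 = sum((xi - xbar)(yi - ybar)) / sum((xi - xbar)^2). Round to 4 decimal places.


The sample means are xbar = 13.0000 and ybar = 59.1667.
Compute S_xx = 158.0000 and S_xy = 786.0000.
Slope b1 = S_xy / S_xx = 786.0000 / 158.0000 = 4.9747.

4.9747


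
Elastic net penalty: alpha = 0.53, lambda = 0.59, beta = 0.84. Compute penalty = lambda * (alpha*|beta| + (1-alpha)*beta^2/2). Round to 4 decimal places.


Compute:
L1 = 0.53 * 0.84 = 0.4452.
L2 = 0.47 * 0.84^2 / 2 = 0.1658.
Penalty = 0.59 * (0.4452 + 0.1658) = 0.3605.

0.3605


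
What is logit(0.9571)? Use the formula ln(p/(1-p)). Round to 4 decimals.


The odds are p/(1-p) = 0.9571 / 0.0429 = 22.3100.
logit(p) = ln(22.3100) = 3.1050.

3.1050


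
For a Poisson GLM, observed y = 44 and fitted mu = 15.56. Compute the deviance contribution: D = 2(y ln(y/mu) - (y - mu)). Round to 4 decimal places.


First: ln(44/15.56) = 1.039486.
Then: 44 * 1.039486 = 45.737384.
y - mu = 44 - 15.56 = 28.44.
D = 2(45.737384 - 28.44) = 34.594768, which rounds to 34.5948.

34.5948


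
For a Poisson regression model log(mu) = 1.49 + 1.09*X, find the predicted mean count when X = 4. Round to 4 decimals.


eta = 1.49 + 1.09 * 4 = 5.8500.
mu = exp(5.8500) = 347.2344.

347.2344


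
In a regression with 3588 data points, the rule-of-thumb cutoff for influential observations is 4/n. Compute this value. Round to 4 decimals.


The threshold is 4/n.
4/3588 = 0.0011.

0.0011


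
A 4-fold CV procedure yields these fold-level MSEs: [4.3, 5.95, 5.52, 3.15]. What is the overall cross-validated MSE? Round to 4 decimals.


Sum of fold MSEs = 18.9200.
Average = 18.9200 / 4 = 4.7300.

4.7300


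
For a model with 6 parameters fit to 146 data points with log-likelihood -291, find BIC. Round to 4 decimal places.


ln(146) = 4.983607.
k * ln(n) = 6 * 4.983607 = 29.901642.
-2L = 582.
BIC = 29.901642 + 582 = 611.901642, which rounds to 611.9016.

611.9016


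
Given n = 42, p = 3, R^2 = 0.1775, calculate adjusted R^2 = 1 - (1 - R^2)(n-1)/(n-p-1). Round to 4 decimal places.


Adjusted R^2 = 1 - (1 - R^2) * (n-1)/(n-p-1).
(1 - R^2) = 0.8225.
(n-1)/(n-p-1) = 41/38.
(1 - R^2) * (n-1) = 0.8225 * 41 = 33.7225.
Divide by (n-p-1): 33.7225 / 38 = 0.8874.
Adj R^2 = 1 - 0.8874 = 0.1126.

0.1126


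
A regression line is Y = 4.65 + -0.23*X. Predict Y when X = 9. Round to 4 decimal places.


Plug X = 9 into Y = 4.65 + -0.23*X:
Y = 4.65 + -2.0700 = 2.5800.

2.5800


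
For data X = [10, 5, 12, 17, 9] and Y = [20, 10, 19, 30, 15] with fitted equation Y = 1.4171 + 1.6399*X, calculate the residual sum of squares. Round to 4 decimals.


For each point, residual = actual - predicted.
Residuals: [2.1839, 0.3834, -2.0959, 0.7046, -1.1762].
Sum of squared residuals = 11.1891.

11.1891


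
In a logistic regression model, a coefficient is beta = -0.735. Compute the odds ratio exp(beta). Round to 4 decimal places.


The odds ratio is computed as:
OR = e^(-0.735) = 0.4795.

0.4795


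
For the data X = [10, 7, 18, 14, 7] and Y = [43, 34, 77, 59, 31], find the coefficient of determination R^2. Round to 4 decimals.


Fit the OLS line: b0 = 3.8767, b1 = 4.0110.
SSres = 7.9890.
SStot = 1468.8000.
R^2 = 1 - 7.9890/1468.8000 = 0.9946.

0.9946


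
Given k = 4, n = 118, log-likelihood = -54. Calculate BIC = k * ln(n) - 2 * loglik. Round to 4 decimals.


Compute k*ln(n) = 4*ln(118) = 4*4.770685 = 19.082740.
Then -2*loglik = 108.
BIC = 19.082740 + 108 = 127.082740, which rounds to 127.0827.

127.0827


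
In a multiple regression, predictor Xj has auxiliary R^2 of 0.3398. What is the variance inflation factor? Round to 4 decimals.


Denominator: 1 - 0.3398 = 0.6602.
VIF = 1 / 0.6602 = 1.5147.

1.5147


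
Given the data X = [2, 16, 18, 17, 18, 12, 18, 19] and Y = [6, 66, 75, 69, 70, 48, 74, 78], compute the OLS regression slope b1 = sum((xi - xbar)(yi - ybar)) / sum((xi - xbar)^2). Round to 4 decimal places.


Calculate xbar = 15.0000, ybar = 60.7500.
S_xx = 226.0000, S_xy = 951.0000.
Using b1 = S_xy / S_xx = 951.0000 / 226.0000, we get b1 = 4.2080.

4.2080


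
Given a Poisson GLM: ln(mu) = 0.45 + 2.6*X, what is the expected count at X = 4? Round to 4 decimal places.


Linear predictor: eta = 0.45 + (2.6)(4) = 10.8500.
Expected count: mu = exp(10.8500) = 51534.1514.

51534.1514


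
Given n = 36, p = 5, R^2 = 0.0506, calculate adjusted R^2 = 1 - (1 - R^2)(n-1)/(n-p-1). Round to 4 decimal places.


Using the formula:
(1 - 0.0506) = 0.9494.
Multiply by 35/30: 0.9494 * 35 = 33.2290, then 33.2290 / 30 = 1.1076.
Adj R^2 = 1 - 1.1076 = -0.1076.

-0.1076


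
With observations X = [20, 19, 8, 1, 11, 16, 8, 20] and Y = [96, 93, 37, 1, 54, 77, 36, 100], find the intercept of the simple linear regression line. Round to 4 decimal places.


First find the slope: b1 = 5.0979.
Means: xbar = 12.8750, ybar = 61.7500.
b0 = ybar - b1 * xbar = 61.7500 - 5.0979 * 12.8750 = -3.8856.

-3.8856


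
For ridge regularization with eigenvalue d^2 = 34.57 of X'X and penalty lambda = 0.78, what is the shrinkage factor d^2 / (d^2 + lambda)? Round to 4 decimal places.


Denominator = d^2 + lambda = 34.57 + 0.78 = 35.3500.
Shrinkage = 34.57 / 35.3500 = 0.9779.

0.9779


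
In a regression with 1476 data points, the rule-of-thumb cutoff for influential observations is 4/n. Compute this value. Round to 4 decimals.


Cook's distance cutoff = 4/n = 4/1476.
= 0.0027.

0.0027


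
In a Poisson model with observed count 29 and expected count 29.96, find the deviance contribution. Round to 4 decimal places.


y/mu = 29/29.96 = 0.967957 (approx.), and ln(29/29.96) = -0.032567.
y * ln(y/mu) = 29 * -0.032567 = -0.944443.
y - mu = -0.96.
D = 2 * (-0.944443 - -0.96) = 0.031114, which rounds to 0.0311.

0.0311


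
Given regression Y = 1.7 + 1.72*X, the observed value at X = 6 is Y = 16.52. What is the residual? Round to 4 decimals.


Compute yhat = 1.7 + (1.72)(6) = 12.0200.
Residual = actual - predicted = 16.52 - 12.0200 = 4.5000.

4.5000


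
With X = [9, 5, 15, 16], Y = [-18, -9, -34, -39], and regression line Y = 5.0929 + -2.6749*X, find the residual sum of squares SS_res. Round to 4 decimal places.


Predicted values from Y = 5.0929 + -2.6749*X.
Residuals: [0.9812, -0.7184, 1.0306, -1.2945].
SSres = 4.2167.

4.2167


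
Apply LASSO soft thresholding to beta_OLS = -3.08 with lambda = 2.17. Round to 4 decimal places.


|beta_OLS| = 3.08.
lambda = 2.17.
Since |beta| > lambda, coefficient = sign(beta)*(|beta| - lambda) = -0.9100.
Result = -0.9100.

-0.9100


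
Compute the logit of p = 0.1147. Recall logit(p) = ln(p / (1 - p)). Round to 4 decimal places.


Compute the odds: 0.1147/0.8853 = 0.1296.
Take the natural log: ln(0.1296) = -2.0436.

-2.0436


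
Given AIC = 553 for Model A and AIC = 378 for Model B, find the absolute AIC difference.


Compute |553 - 378| = 175.
Model B has the smaller AIC.

175


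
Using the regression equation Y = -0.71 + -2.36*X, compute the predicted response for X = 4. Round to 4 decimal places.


Predicted value:
Y = -0.71 + (-2.36)(4) = -0.71 + -9.4400 = -10.1500.

-10.1500


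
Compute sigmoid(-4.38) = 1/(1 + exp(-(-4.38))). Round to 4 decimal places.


First, exp(4.3800) = 79.8380.
Then sigma(z) = 1/(1 + 79.8380) = 0.0124.

0.0124


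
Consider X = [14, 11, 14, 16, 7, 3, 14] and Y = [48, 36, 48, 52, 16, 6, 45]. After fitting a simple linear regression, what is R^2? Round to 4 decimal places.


Fit the OLS line: b0 = -7.0163, b1 = 3.7989.
SSres = 28.1141.
SStot = 1924.8571.
R^2 = 1 - 28.1141/1924.8571 = 0.9854.

0.9854


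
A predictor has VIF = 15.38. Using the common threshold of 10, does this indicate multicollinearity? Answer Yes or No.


Compare VIF = 15.38 to the threshold of 10.
15.38 >= 10, so the answer is Yes.

Yes
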